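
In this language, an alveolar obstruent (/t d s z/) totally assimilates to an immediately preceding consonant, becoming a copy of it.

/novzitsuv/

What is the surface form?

/z/ after /v/ → [v] (total assimilation)
/s/ after /t/ → [t] (total assimilation)

[novvittuv]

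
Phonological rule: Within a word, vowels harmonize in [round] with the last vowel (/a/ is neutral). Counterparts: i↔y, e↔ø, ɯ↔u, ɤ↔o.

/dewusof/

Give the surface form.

/e/ harmonizes with /o/ ([+round]) → [ø]

[døwusof]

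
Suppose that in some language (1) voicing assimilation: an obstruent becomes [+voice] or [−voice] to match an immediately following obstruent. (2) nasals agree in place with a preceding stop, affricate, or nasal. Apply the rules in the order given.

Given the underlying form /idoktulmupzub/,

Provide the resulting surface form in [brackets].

Rule 1: /p/ before /z/ (voiced) → [b]
After rule 1: idoktulmubzub
Rule 2: no segment meets the rule's conditions; no change.

[idoktulmubzub]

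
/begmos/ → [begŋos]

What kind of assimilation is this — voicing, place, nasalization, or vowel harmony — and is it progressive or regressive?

place assimilation, progressive

/m/→[ŋ].
Each target copies a feature from the preceding segment, so the direction is progressive.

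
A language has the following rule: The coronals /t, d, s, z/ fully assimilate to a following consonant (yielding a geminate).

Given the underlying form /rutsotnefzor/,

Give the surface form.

[russonnefzor]

/t/ before /s/ → [s] (total assimilation)
/t/ before /n/ → [n] (total assimilation)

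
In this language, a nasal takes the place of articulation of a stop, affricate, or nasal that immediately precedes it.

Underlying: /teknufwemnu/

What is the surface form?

/n/ after /k/ (velar) → [ŋ]
/n/ after /m/ (labial) → [m]

[tekŋufwemmu]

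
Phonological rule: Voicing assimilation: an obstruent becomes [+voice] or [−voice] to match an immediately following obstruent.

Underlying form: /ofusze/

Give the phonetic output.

/s/ before /z/ (voiced) → [z]

[ofuzze]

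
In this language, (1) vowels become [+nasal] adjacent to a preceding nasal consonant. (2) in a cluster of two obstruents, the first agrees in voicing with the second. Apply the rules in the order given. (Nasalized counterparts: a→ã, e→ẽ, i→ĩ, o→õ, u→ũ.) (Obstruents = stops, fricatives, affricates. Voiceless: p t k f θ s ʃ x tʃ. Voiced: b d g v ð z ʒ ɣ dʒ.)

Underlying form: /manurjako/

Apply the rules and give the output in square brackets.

[mãnũrjako]

Rule 1: /a/ after nasal /m/ → [ã]
Rule 1: /u/ after nasal /n/ → [ũ]
After rule 1: mãnũrjako
Rule 2: no segment meets the rule's conditions; no change.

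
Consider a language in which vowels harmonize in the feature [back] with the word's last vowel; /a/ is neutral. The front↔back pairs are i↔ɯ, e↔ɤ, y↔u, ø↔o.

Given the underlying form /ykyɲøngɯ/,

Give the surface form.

/y/ harmonizes with /ɯ/ ([+back]) → [u]
/y/ harmonizes with /ɯ/ ([+back]) → [u]
/ø/ harmonizes with /ɯ/ ([+back]) → [o]

[ukuɲongɯ]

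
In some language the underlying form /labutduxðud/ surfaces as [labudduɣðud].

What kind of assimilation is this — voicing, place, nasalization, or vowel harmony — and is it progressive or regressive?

/t/→[d] /x/→[ɣ].
Each target copies a feature from the following segment, so the direction is regressive.

voicing assimilation, regressive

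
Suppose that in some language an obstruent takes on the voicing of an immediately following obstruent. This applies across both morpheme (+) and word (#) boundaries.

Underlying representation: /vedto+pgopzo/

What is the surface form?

[vetto+bgobzo]

/d/ before /t/ (voiceless) → [t]
/p/ before /g/ (voiced) → [b]
/p/ before /z/ (voiced) → [b]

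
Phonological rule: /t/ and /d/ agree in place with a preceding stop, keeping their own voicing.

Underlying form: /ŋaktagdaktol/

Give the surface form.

/t/ after /k/ (velar) → [k]
/d/ after /g/ (velar) → [g]
/t/ after /k/ (velar) → [k]

[ŋakkaggakkol]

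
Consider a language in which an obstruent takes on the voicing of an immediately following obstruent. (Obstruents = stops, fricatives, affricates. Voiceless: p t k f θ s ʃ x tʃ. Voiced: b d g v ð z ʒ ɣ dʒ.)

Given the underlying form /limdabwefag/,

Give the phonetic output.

[limdabwefag]

no segment meets the rule's conditions; no change.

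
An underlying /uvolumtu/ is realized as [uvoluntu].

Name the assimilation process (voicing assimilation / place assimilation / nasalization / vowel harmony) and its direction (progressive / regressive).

/m/→[n].
Each target copies a feature from the following segment, so the direction is regressive.

place assimilation, regressive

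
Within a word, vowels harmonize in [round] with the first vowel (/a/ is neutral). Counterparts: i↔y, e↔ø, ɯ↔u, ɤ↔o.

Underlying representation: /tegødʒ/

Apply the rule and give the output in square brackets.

/ø/ harmonizes with /e/ ([-round]) → [e]

[tegedʒ]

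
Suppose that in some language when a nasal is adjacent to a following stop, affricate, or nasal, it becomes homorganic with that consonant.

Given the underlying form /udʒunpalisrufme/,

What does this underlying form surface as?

/n/ before /p/ (labial) → [m]

[udʒumpalisrufme]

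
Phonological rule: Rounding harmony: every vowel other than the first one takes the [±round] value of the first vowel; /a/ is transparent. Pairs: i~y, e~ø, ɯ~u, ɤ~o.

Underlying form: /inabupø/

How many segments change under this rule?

2

/u/ harmonizes with /i/ ([-round]) → [ɯ]
/ø/ harmonizes with /i/ ([-round]) → [e]
2 segments change.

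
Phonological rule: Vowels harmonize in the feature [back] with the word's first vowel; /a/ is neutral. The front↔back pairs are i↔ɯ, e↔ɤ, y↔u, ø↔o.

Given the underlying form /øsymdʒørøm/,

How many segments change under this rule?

0

No segment meets the rule's conditions.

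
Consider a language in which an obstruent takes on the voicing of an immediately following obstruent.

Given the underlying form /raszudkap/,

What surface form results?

/s/ before /z/ (voiced) → [z]
/d/ before /k/ (voiceless) → [t]

[razzutkap]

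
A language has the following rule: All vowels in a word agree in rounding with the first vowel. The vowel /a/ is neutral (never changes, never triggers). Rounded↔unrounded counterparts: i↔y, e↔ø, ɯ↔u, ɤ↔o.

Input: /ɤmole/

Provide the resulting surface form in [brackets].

[ɤmɤle]

/o/ harmonizes with /ɤ/ ([-round]) → [ɤ]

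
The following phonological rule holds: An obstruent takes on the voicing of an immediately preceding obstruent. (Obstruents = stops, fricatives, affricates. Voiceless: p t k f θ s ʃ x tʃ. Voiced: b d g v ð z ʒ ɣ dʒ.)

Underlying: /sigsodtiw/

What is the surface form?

/s/ after /g/ (voiced) → [z]
/t/ after /d/ (voiced) → [d]

[sigzoddiw]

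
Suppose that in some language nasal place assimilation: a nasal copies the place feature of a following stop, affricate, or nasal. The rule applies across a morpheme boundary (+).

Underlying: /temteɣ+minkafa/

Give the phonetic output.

/m/ before /t/ (alveolar) → [n]
/n/ before /k/ (velar) → [ŋ]

[tenteɣ+miŋkafa]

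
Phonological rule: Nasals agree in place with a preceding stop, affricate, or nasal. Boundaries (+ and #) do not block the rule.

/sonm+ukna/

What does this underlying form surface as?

[sonn+ukŋa]

/m/ after /n/ (alveolar) → [n]
/n/ after /k/ (velar) → [ŋ]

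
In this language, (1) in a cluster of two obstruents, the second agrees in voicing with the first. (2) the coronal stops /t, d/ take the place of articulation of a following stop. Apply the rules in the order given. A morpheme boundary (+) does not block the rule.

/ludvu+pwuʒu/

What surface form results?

Rule 1: no segment meets the rule's conditions; no change.
After rule 1: ludvu+pwuʒu
Rule 2: no segment meets the rule's conditions; no change.

[ludvu+pwuʒu]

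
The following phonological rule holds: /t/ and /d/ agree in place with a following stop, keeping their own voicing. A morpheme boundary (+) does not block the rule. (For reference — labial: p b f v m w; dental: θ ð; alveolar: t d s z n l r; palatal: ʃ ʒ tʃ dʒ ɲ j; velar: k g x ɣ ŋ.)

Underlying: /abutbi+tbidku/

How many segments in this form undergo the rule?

3

/t/ before /b/ (labial) → [p]
/t/ before /b/ (labial) → [p]
/d/ before /k/ (velar) → [g]
3 segments change.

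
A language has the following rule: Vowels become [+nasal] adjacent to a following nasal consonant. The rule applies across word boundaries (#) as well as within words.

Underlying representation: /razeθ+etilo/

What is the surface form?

[razeθ+etilo]

no segment meets the rule's conditions; no change.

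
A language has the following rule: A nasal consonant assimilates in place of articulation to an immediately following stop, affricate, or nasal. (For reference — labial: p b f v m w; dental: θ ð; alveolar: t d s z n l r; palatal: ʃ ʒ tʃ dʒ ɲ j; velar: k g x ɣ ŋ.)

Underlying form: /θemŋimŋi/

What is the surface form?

[θeŋŋiŋŋi]

/m/ before /ŋ/ (velar) → [ŋ]
/m/ before /ŋ/ (velar) → [ŋ]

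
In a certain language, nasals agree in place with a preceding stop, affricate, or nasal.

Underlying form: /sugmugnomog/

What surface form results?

/m/ after /g/ (velar) → [ŋ]
/n/ after /g/ (velar) → [ŋ]

[sugŋugŋomog]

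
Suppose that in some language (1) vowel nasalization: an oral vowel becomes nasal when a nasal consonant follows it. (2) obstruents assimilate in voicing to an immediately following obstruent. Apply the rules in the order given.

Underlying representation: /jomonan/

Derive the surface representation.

[jõmõnãn]

Rule 1: /o/ before nasal /m/ → [õ]
Rule 1: /o/ before nasal /n/ → [õ]
Rule 1: /a/ before nasal /n/ → [ã]
After rule 1: jõmõnãn
Rule 2: no segment meets the rule's conditions; no change.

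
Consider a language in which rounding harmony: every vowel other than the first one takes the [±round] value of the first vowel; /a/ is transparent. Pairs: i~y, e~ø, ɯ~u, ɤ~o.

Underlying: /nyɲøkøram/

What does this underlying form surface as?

[nyɲøkøram]

no segment meets the rule's conditions; no change.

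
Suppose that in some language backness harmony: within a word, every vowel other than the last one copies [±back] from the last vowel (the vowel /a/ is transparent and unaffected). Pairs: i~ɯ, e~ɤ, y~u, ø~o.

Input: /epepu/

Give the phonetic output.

[ɤpɤpu]

/e/ harmonizes with /u/ ([+back]) → [ɤ]
/e/ harmonizes with /u/ ([+back]) → [ɤ]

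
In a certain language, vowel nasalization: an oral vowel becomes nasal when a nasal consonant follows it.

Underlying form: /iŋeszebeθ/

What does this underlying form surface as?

/i/ before nasal /ŋ/ → [ĩ]

[ĩŋeszebeθ]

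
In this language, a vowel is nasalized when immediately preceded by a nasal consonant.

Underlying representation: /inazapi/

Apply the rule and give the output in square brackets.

/a/ after nasal /n/ → [ã]

[inãzapi]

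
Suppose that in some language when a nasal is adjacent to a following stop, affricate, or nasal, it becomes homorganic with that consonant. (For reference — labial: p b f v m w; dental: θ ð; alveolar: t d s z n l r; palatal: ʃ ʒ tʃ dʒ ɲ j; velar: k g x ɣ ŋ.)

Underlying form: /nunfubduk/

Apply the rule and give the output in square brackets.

[nunfubduk]

no segment meets the rule's conditions; no change.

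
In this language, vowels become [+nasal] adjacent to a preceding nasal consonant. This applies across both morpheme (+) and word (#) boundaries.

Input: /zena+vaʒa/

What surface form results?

[zenã+vaʒa]

/a/ after nasal /n/ → [ã]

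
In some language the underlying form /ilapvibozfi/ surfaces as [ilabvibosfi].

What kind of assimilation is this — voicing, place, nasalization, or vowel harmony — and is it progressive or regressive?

/p/→[b] /z/→[s].
Each target copies a feature from the following segment, so the direction is regressive.

voicing assimilation, regressive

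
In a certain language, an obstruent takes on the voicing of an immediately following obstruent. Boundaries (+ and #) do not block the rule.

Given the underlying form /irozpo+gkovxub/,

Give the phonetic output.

/z/ before /p/ (voiceless) → [s]
/g/ before /k/ (voiceless) → [k]
/v/ before /x/ (voiceless) → [f]

[irospo+kkofxub]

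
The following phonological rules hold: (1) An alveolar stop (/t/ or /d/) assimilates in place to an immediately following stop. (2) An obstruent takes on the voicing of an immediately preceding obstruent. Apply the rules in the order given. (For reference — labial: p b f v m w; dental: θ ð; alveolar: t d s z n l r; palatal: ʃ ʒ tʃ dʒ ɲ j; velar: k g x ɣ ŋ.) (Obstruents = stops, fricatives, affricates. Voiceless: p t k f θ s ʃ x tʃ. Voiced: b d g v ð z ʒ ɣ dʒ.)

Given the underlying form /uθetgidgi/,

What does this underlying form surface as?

Rule 1: /t/ before /g/ (velar) → [k]
Rule 1: /d/ before /g/ (velar) → [g]
After rule 1: uθekgiggi
Rule 2: /g/ after /k/ (voiceless) → [k]

[uθekkiggi]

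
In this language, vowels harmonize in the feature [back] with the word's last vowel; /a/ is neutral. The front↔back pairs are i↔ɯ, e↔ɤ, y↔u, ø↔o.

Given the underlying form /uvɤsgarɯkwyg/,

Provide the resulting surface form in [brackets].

/u/ harmonizes with /y/ ([-back]) → [y]
/ɤ/ harmonizes with /y/ ([-back]) → [e]
/ɯ/ harmonizes with /y/ ([-back]) → [i]

[yvesgarikwyg]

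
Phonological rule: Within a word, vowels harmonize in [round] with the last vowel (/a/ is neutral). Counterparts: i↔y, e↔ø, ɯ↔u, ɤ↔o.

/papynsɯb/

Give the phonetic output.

/y/ harmonizes with /ɯ/ ([-round]) → [i]

[papinsɯb]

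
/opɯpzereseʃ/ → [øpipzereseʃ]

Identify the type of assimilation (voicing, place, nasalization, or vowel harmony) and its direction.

vowel harmony, regressive

/o/→[ø] /ɯ/→[i].
Vowels agree with the last vowel, so the harmony is regressive.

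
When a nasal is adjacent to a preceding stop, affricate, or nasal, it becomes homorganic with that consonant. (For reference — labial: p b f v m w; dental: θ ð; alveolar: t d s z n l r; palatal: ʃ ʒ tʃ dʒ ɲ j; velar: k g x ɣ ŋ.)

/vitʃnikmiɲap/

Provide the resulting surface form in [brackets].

[vitʃɲikŋiɲap]

/n/ after /tʃ/ (palatal) → [ɲ]
/m/ after /k/ (velar) → [ŋ]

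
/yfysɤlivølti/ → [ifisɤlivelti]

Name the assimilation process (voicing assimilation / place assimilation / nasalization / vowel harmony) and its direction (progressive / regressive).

vowel harmony, regressive

/y/→[i] /y/→[i] /ø/→[e].
Vowels agree with the last vowel, so the harmony is regressive.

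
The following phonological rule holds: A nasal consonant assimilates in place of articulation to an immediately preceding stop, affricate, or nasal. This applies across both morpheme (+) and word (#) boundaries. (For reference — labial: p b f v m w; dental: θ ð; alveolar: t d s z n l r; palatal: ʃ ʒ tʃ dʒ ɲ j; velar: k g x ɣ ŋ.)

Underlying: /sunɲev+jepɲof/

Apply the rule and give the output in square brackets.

[sunnev+jepmof]

/ɲ/ after /n/ (alveolar) → [n]
/ɲ/ after /p/ (labial) → [m]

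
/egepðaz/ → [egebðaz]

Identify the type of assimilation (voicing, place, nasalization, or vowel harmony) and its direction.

voicing assimilation, regressive

/p/→[b].
Each target copies a feature from the following segment, so the direction is regressive.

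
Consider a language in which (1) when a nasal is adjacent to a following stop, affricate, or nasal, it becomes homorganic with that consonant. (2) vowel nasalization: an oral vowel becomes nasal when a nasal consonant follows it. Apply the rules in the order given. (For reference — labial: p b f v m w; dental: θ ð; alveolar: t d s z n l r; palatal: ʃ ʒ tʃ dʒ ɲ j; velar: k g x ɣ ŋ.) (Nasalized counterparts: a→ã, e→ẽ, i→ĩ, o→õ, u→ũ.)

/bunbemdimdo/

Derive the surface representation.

[bũmbẽndĩndo]

Rule 1: /n/ before /b/ (labial) → [m]
Rule 1: /m/ before /d/ (alveolar) → [n]
Rule 1: /m/ before /d/ (alveolar) → [n]
After rule 1: bumbendindo
Rule 2: /u/ before nasal /m/ → [ũ]
Rule 2: /e/ before nasal /n/ → [ẽ]
Rule 2: /i/ before nasal /n/ → [ĩ]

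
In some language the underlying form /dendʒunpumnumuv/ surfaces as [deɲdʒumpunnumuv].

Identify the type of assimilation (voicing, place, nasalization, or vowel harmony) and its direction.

/n/→[ɲ] /n/→[m] /m/→[n].
Each target copies a feature from the following segment, so the direction is regressive.

place assimilation, regressive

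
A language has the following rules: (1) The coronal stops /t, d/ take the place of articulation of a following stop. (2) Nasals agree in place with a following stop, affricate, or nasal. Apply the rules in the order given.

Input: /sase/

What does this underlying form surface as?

[sase]

Rule 1: no segment meets the rule's conditions; no change.
After rule 1: sase
Rule 2: no segment meets the rule's conditions; no change.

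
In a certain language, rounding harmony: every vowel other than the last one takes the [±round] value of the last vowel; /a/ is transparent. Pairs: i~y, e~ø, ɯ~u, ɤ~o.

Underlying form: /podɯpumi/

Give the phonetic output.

[pɤdɯpɯmi]

/o/ harmonizes with /i/ ([-round]) → [ɤ]
/u/ harmonizes with /i/ ([-round]) → [ɯ]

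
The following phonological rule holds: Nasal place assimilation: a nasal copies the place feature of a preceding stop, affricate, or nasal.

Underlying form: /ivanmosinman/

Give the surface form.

/m/ after /n/ (alveolar) → [n]
/m/ after /n/ (alveolar) → [n]

[ivannosinnan]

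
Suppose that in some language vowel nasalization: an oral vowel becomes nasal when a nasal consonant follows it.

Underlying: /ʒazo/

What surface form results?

no segment meets the rule's conditions; no change.

[ʒazo]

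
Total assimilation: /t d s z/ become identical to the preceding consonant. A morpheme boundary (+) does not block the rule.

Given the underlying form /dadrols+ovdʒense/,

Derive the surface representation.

/s/ after /l/ → [l] (total assimilation)
/s/ after /n/ → [n] (total assimilation)

[dadroll+ovdʒenne]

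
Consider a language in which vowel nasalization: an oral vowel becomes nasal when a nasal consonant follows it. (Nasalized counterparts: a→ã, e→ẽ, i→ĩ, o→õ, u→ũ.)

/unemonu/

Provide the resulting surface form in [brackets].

[ũnẽmõnu]

/u/ before nasal /n/ → [ũ]
/e/ before nasal /m/ → [ẽ]
/o/ before nasal /n/ → [õ]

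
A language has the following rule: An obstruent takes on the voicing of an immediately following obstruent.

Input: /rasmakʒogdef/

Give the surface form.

[rasmagʒogdef]

/k/ before /ʒ/ (voiced) → [g]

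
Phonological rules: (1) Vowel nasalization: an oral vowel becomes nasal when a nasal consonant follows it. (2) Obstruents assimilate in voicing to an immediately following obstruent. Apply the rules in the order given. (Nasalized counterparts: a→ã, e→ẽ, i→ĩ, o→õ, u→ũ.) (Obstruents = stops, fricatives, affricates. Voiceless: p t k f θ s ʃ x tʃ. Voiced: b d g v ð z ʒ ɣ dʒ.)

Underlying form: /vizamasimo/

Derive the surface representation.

Rule 1: /a/ before nasal /m/ → [ã]
Rule 1: /i/ before nasal /m/ → [ĩ]
After rule 1: vizãmasĩmo
Rule 2: no segment meets the rule's conditions; no change.

[vizãmasĩmo]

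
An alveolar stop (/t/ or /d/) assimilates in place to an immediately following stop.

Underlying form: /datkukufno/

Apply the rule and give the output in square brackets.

/t/ before /k/ (velar) → [k]

[dakkukufno]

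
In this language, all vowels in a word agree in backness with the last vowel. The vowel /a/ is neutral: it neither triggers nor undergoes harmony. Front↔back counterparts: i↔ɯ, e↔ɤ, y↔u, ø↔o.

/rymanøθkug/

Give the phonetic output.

/y/ harmonizes with /u/ ([+back]) → [u]
/ø/ harmonizes with /u/ ([+back]) → [o]

[rumanoθkug]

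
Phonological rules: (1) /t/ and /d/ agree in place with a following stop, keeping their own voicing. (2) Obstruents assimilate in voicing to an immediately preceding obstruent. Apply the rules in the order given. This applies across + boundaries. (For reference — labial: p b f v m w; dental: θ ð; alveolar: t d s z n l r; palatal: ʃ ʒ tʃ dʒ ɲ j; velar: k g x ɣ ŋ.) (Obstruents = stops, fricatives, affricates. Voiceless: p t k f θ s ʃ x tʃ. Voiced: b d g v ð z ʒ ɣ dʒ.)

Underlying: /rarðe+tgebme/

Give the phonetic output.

[rarðe+kkebme]

Rule 1: /t/ before /g/ (velar) → [k]
After rule 1: rarðe+kgebme
Rule 2: /g/ after /k/ (voiceless) → [k]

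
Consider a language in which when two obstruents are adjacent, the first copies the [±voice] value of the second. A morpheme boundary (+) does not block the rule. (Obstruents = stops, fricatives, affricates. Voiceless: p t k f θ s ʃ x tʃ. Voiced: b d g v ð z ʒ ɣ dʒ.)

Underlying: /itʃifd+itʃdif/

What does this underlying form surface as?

/f/ before /d/ (voiced) → [v]
/tʃ/ before /d/ (voiced) → [dʒ]

[itʃivd+idʒdif]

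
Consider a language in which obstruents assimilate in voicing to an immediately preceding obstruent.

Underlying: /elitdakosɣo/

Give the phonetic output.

[elittakosxo]

/d/ after /t/ (voiceless) → [t]
/ɣ/ after /s/ (voiceless) → [x]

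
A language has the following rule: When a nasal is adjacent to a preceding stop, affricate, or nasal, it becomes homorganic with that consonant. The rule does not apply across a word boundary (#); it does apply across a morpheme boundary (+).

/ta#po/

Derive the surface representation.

[ta#po]

no segment meets the rule's conditions; no change.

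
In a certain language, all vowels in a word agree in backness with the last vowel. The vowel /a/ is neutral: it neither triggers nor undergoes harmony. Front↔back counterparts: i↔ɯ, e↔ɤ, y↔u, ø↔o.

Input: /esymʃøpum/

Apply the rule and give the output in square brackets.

/e/ harmonizes with /u/ ([+back]) → [ɤ]
/y/ harmonizes with /u/ ([+back]) → [u]
/ø/ harmonizes with /u/ ([+back]) → [o]

[ɤsumʃopum]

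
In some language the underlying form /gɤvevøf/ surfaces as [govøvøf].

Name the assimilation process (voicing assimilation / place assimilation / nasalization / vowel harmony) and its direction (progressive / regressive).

vowel harmony, regressive

/ɤ/→[o] /e/→[ø].
Vowels agree with the last vowel, so the harmony is regressive.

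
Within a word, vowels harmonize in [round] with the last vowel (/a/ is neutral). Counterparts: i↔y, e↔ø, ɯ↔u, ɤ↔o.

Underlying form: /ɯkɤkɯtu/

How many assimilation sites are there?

/ɯ/ harmonizes with /u/ ([+round]) → [u]
/ɤ/ harmonizes with /u/ ([+round]) → [o]
/ɯ/ harmonizes with /u/ ([+round]) → [u]
3 segments change.

3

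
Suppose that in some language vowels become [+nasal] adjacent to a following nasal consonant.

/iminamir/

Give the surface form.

/i/ before nasal /m/ → [ĩ]
/i/ before nasal /n/ → [ĩ]
/a/ before nasal /m/ → [ã]

[ĩmĩnãmir]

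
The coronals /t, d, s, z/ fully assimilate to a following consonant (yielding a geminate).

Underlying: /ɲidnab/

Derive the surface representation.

[ɲinnab]

/d/ before /n/ → [n] (total assimilation)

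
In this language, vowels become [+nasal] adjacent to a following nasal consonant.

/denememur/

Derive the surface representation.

/e/ before nasal /n/ → [ẽ]
/e/ before nasal /m/ → [ẽ]
/e/ before nasal /m/ → [ẽ]

[dẽnẽmẽmur]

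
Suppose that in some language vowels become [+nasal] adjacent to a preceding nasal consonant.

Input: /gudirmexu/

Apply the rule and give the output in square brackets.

/e/ after nasal /m/ → [ẽ]

[gudirmẽxu]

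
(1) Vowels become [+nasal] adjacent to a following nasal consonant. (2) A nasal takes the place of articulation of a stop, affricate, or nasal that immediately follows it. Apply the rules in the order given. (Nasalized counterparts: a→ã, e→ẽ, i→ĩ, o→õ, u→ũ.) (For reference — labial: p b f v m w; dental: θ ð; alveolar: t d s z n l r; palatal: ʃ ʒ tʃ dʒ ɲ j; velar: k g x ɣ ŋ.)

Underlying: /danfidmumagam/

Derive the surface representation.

Rule 1: /a/ before nasal /n/ → [ã]
Rule 1: /u/ before nasal /m/ → [ũ]
Rule 1: /a/ before nasal /m/ → [ã]
After rule 1: dãnfidmũmagãm
Rule 2: no segment meets the rule's conditions; no change.

[dãnfidmũmagãm]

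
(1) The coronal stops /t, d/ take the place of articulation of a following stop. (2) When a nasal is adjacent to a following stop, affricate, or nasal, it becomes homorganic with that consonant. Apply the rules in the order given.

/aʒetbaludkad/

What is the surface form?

[aʒepbalugkad]

Rule 1: /t/ before /b/ (labial) → [p]
Rule 1: /d/ before /k/ (velar) → [g]
After rule 1: aʒepbalugkad
Rule 2: no segment meets the rule's conditions; no change.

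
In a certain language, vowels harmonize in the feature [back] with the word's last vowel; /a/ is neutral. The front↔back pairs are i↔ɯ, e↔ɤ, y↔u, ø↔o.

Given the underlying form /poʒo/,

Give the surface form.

no segment meets the rule's conditions; no change.

[poʒo]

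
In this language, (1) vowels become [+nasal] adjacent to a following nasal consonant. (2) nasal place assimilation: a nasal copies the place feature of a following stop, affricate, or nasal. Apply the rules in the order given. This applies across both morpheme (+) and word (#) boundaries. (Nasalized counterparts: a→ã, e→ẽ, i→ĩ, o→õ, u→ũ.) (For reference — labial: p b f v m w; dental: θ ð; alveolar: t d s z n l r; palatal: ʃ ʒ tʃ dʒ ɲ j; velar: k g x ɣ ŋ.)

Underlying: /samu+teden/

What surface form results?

[sãmu+tedẽn]

Rule 1: /a/ before nasal /m/ → [ã]
Rule 1: /e/ before nasal /n/ → [ẽ]
After rule 1: sãmu+tedẽn
Rule 2: no segment meets the rule's conditions; no change.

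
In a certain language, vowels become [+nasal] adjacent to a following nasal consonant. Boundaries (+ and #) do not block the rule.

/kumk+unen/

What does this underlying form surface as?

[kũmk+ũnẽn]

/u/ before nasal /m/ → [ũ]
/u/ before nasal /n/ → [ũ]
/e/ before nasal /n/ → [ẽ]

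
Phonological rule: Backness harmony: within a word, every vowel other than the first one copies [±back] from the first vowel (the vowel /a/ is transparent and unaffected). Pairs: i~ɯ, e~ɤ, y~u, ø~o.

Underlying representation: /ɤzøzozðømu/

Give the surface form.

[ɤzozozðomu]

/ø/ harmonizes with /ɤ/ ([+back]) → [o]
/ø/ harmonizes with /ɤ/ ([+back]) → [o]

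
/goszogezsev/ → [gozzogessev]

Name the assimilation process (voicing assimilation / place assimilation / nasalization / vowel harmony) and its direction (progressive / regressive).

/s/→[z] /z/→[s].
Each target copies a feature from the following segment, so the direction is regressive.

voicing assimilation, regressive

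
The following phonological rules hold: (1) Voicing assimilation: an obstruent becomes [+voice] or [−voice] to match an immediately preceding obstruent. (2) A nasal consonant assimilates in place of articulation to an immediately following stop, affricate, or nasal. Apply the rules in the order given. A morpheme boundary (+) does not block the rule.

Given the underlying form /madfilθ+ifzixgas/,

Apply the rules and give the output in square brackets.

Rule 1: /f/ after /d/ (voiced) → [v]
Rule 1: /z/ after /f/ (voiceless) → [s]
Rule 1: /g/ after /x/ (voiceless) → [k]
After rule 1: madvilθ+ifsixkas
Rule 2: no segment meets the rule's conditions; no change.

[madvilθ+ifsixkas]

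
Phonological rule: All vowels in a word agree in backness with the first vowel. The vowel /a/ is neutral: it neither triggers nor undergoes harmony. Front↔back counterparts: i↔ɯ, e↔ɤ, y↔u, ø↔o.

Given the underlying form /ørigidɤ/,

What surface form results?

[ørigide]

/ɤ/ harmonizes with /ø/ ([-back]) → [e]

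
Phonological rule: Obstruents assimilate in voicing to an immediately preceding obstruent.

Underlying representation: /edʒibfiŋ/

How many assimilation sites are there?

1

/f/ after /b/ (voiced) → [v]
1 segment changes.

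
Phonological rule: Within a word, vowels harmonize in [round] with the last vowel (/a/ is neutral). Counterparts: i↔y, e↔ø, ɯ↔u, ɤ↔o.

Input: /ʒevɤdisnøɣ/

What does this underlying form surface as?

[ʒøvodysnøɣ]

/e/ harmonizes with /ø/ ([+round]) → [ø]
/ɤ/ harmonizes with /ø/ ([+round]) → [o]
/i/ harmonizes with /ø/ ([+round]) → [y]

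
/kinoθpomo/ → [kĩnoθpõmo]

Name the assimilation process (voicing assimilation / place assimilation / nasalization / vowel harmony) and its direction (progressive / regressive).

nasalization, regressive

/i/→[ĩ] /o/→[õ].
Each target copies a feature from the following segment, so the direction is regressive.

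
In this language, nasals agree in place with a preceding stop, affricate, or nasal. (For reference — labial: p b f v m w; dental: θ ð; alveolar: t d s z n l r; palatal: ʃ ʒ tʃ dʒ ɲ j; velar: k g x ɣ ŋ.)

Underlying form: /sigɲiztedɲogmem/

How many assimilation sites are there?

3

/ɲ/ after /g/ (velar) → [ŋ]
/ɲ/ after /d/ (alveolar) → [n]
/m/ after /g/ (velar) → [ŋ]
3 segments change.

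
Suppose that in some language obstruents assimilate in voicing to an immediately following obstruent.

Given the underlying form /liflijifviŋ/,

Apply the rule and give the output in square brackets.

[liflijivviŋ]

/f/ before /v/ (voiced) → [v]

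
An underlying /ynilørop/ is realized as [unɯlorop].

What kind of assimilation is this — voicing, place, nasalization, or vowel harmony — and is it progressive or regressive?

vowel harmony, regressive

/y/→[u] /i/→[ɯ] /ø/→[o].
Vowels agree with the last vowel, so the harmony is regressive.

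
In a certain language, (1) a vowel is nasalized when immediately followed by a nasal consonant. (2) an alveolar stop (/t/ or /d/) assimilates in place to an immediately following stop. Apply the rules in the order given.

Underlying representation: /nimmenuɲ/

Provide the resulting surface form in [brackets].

Rule 1: /i/ before nasal /m/ → [ĩ]
Rule 1: /e/ before nasal /n/ → [ẽ]
Rule 1: /u/ before nasal /ɲ/ → [ũ]
After rule 1: nĩmmẽnũɲ
Rule 2: no segment meets the rule's conditions; no change.

[nĩmmẽnũɲ]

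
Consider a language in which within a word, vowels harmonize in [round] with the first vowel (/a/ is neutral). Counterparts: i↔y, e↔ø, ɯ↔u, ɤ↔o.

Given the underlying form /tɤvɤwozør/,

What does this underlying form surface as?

[tɤvɤwɤzer]

/o/ harmonizes with /ɤ/ ([-round]) → [ɤ]
/ø/ harmonizes with /ɤ/ ([-round]) → [e]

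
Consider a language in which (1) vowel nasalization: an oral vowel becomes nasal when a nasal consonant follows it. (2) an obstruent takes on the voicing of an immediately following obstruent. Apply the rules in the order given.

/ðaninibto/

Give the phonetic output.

Rule 1: /a/ before nasal /n/ → [ã]
Rule 1: /i/ before nasal /n/ → [ĩ]
After rule 1: ðãnĩnibto
Rule 2: /b/ before /t/ (voiceless) → [p]

[ðãnĩnipto]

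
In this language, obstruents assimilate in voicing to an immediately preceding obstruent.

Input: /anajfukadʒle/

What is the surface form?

no segment meets the rule's conditions; no change.

[anajfukadʒle]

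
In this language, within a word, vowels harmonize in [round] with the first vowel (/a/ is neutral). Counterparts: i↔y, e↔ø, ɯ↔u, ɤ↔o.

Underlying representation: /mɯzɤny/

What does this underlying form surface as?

[mɯzɤni]

/y/ harmonizes with /ɯ/ ([-round]) → [i]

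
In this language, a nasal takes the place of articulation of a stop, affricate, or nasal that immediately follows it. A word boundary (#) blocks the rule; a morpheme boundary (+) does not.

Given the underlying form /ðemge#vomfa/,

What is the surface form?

[ðeŋge#vomfa]

/m/ before /g/ (velar) → [ŋ]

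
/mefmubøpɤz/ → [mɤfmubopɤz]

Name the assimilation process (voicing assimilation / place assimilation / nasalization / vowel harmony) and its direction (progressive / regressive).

vowel harmony, regressive

/e/→[ɤ] /ø/→[o].
Vowels agree with the last vowel, so the harmony is regressive.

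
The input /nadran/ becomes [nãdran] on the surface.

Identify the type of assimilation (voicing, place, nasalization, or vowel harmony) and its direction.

nasalization, progressive

/a/→[ã].
Each target copies a feature from the preceding segment, so the direction is progressive.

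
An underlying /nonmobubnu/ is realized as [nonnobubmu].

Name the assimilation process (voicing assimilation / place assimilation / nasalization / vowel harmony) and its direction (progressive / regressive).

/m/→[n] /n/→[m].
Each target copies a feature from the preceding segment, so the direction is progressive.

place assimilation, progressive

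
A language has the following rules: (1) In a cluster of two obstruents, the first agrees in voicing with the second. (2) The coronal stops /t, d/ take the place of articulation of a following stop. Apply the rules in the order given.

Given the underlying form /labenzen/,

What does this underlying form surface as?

Rule 1: no segment meets the rule's conditions; no change.
After rule 1: labenzen
Rule 2: no segment meets the rule's conditions; no change.

[labenzen]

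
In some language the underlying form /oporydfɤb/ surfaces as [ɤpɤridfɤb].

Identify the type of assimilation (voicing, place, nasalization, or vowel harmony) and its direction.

vowel harmony, regressive

/o/→[ɤ] /o/→[ɤ] /y/→[i].
Vowels agree with the last vowel, so the harmony is regressive.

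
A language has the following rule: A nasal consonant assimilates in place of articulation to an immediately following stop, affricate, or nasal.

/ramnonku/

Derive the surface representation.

[rannoŋku]

/m/ before /n/ (alveolar) → [n]
/n/ before /k/ (velar) → [ŋ]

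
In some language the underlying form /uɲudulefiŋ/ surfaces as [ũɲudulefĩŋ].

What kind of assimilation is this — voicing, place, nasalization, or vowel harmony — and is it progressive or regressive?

nasalization, regressive

/u/→[ũ] /i/→[ĩ].
Each target copies a feature from the following segment, so the direction is regressive.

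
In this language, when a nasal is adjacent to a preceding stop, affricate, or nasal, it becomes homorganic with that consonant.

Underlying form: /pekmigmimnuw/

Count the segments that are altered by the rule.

/m/ after /k/ (velar) → [ŋ]
/m/ after /g/ (velar) → [ŋ]
/n/ after /m/ (labial) → [m]
3 segments change.

3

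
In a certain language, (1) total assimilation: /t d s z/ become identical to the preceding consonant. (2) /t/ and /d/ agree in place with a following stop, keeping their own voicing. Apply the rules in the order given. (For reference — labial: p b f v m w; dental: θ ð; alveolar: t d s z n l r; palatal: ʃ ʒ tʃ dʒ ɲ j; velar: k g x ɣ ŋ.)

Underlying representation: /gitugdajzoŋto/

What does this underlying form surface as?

Rule 1: /d/ after /g/ → [g] (total assimilation)
Rule 1: /z/ after /j/ → [j] (total assimilation)
Rule 1: /t/ after /ŋ/ → [ŋ] (total assimilation)
After rule 1: gituggajjoŋŋo
Rule 2: no segment meets the rule's conditions; no change.

[gituggajjoŋŋo]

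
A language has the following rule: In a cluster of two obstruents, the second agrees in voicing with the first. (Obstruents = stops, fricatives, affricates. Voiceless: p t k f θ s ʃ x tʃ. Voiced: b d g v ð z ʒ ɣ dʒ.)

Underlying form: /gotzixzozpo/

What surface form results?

[gotsixsozbo]

/z/ after /t/ (voiceless) → [s]
/z/ after /x/ (voiceless) → [s]
/p/ after /z/ (voiced) → [b]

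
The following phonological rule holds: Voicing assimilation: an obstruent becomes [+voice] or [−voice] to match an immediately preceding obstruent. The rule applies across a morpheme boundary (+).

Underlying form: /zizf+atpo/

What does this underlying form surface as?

/f/ after /z/ (voiced) → [v]

[zizv+atpo]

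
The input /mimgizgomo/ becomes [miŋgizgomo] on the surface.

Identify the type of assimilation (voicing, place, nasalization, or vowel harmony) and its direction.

place assimilation, regressive

/m/→[ŋ].
Each target copies a feature from the following segment, so the direction is regressive.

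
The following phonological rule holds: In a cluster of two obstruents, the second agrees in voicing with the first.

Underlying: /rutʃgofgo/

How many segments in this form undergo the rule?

2

/g/ after /tʃ/ (voiceless) → [k]
/g/ after /f/ (voiceless) → [k]
2 segments change.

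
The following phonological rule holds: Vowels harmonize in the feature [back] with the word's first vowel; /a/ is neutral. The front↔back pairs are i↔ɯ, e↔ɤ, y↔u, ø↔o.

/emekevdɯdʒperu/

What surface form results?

[emekevdidʒpery]

/ɯ/ harmonizes with /e/ ([-back]) → [i]
/u/ harmonizes with /e/ ([-back]) → [y]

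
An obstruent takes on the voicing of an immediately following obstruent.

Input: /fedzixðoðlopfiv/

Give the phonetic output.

[fedziɣðoðlopfiv]

/x/ before /ð/ (voiced) → [ɣ]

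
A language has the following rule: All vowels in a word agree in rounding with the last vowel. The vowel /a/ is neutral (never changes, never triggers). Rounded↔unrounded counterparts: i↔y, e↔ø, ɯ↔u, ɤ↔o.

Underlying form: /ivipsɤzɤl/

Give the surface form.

no segment meets the rule's conditions; no change.

[ivipsɤzɤl]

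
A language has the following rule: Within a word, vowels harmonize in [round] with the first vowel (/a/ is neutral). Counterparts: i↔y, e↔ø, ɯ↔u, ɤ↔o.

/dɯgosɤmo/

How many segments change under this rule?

2

/o/ harmonizes with /ɯ/ ([-round]) → [ɤ]
/o/ harmonizes with /ɯ/ ([-round]) → [ɤ]
2 segments change.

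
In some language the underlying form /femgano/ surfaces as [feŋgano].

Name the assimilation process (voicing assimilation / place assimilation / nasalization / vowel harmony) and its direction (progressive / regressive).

/m/→[ŋ].
Each target copies a feature from the following segment, so the direction is regressive.

place assimilation, regressive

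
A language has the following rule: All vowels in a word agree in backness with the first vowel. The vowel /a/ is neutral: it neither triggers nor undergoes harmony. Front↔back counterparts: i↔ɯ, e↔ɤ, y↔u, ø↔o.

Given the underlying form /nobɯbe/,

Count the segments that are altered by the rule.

1

/e/ harmonizes with /o/ ([+back]) → [ɤ]
1 segment changes.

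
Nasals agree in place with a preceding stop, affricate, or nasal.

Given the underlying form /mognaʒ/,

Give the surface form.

/n/ after /g/ (velar) → [ŋ]

[mogŋaʒ]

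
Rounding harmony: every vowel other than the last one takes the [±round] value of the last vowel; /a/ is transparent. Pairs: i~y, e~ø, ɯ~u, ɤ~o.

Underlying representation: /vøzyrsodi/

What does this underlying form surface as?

/ø/ harmonizes with /i/ ([-round]) → [e]
/y/ harmonizes with /i/ ([-round]) → [i]
/o/ harmonizes with /i/ ([-round]) → [ɤ]

[vezirsɤdi]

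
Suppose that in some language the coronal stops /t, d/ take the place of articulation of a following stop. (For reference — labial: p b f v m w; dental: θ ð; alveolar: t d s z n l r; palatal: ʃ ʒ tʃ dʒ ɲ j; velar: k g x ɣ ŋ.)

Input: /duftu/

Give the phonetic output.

no segment meets the rule's conditions; no change.

[duftu]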